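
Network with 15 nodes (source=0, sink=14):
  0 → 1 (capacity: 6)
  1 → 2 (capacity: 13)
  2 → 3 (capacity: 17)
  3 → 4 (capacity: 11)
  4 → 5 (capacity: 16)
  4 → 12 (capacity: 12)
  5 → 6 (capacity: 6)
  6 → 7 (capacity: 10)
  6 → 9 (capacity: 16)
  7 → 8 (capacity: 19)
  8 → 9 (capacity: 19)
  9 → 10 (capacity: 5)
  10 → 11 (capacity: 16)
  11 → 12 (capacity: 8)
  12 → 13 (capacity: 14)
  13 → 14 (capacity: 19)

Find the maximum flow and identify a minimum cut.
Max flow = 6, Min cut edges: (0,1)

Maximum flow: 6
Minimum cut: (0,1)
Partition: S = [0], T = [1, 2, 3, 4, 5, 6, 7, 8, 9, 10, 11, 12, 13, 14]

Max-flow min-cut theorem verified: both equal 6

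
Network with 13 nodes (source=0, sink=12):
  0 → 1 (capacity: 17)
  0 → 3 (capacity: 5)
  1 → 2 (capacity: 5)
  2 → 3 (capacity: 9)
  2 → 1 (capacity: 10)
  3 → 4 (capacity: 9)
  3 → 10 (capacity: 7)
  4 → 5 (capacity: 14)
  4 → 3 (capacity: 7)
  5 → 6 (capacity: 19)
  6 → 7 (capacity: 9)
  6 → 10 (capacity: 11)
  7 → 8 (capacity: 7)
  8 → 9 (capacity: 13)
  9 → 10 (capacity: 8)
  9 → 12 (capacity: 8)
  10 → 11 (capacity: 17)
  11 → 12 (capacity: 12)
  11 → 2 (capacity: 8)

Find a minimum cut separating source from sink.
Min cut value = 10, edges: (0,3), (1,2)

Min cut value: 10
Partition: S = [0, 1], T = [2, 3, 4, 5, 6, 7, 8, 9, 10, 11, 12]
Cut edges: (0,3), (1,2)

By max-flow min-cut theorem, max flow = min cut = 10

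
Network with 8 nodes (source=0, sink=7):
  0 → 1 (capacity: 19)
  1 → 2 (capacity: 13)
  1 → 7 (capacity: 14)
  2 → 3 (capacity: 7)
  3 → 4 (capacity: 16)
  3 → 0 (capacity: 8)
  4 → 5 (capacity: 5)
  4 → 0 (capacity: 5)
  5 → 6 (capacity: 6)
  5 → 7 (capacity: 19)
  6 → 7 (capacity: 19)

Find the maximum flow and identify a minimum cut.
Max flow = 19, Min cut edges: (1,7), (4,5)

Maximum flow: 19
Minimum cut: (1,7), (4,5)
Partition: S = [0, 1, 2, 3, 4], T = [5, 6, 7]

Max-flow min-cut theorem verified: both equal 19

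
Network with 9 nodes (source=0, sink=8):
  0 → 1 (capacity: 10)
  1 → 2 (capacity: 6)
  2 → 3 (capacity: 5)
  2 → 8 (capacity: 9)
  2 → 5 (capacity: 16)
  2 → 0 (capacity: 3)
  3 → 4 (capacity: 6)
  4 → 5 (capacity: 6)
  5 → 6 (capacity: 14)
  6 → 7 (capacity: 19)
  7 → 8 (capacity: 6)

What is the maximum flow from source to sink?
Maximum flow = 6

Max flow: 6

Flow assignment:
  0 → 1: 6/10
  1 → 2: 6/6
  2 → 8: 6/9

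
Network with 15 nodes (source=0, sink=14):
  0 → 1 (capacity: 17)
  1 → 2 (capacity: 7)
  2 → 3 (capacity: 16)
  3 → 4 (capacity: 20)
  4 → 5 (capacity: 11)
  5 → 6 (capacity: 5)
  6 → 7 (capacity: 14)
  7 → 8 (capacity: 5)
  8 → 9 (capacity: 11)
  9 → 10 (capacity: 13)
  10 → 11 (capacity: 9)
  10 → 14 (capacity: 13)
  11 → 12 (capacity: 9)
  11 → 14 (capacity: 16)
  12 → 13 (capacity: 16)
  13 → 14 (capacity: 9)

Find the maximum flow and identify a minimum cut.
Max flow = 5, Min cut edges: (7,8)

Maximum flow: 5
Minimum cut: (7,8)
Partition: S = [0, 1, 2, 3, 4, 5, 6, 7], T = [8, 9, 10, 11, 12, 13, 14]

Max-flow min-cut theorem verified: both equal 5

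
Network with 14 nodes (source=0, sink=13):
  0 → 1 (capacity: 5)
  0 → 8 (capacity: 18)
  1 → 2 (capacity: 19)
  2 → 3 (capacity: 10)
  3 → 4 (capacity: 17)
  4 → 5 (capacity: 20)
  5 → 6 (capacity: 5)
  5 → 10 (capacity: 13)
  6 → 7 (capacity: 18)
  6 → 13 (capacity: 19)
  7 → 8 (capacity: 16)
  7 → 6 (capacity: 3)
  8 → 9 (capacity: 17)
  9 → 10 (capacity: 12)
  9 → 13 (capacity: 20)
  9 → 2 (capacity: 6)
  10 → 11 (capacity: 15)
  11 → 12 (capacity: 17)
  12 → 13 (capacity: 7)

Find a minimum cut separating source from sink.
Min cut value = 22, edges: (0,1), (8,9)

Min cut value: 22
Partition: S = [0, 8], T = [1, 2, 3, 4, 5, 6, 7, 9, 10, 11, 12, 13]
Cut edges: (0,1), (8,9)

By max-flow min-cut theorem, max flow = min cut = 22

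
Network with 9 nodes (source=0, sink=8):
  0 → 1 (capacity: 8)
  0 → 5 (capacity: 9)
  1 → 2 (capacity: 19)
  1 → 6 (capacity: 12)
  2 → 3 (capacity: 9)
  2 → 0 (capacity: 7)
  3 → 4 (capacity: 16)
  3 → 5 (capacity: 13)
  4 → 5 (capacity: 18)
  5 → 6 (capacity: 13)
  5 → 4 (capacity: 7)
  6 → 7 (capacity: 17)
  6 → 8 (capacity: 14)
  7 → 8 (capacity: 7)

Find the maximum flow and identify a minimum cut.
Max flow = 17, Min cut edges: (0,1), (0,5)

Maximum flow: 17
Minimum cut: (0,1), (0,5)
Partition: S = [0], T = [1, 2, 3, 4, 5, 6, 7, 8]

Max-flow min-cut theorem verified: both equal 17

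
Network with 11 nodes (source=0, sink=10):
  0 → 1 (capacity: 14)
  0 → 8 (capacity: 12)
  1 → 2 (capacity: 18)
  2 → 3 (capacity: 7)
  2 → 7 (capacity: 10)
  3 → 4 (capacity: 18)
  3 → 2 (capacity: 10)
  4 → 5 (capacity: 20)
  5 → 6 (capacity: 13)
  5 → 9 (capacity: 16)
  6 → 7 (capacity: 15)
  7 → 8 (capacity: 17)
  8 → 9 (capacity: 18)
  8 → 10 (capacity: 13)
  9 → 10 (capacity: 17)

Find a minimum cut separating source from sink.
Min cut value = 26, edges: (0,1), (0,8)

Min cut value: 26
Partition: S = [0], T = [1, 2, 3, 4, 5, 6, 7, 8, 9, 10]
Cut edges: (0,1), (0,8)

By max-flow min-cut theorem, max flow = min cut = 26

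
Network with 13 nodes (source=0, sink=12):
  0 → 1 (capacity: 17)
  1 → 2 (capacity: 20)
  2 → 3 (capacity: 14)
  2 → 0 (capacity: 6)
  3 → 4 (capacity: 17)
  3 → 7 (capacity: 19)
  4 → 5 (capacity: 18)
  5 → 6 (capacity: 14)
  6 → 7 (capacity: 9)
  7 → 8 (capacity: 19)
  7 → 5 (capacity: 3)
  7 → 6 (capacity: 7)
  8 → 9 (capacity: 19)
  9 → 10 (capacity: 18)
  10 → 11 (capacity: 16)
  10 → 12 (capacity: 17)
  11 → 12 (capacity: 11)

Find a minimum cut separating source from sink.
Min cut value = 14, edges: (2,3)

Min cut value: 14
Partition: S = [0, 1, 2], T = [3, 4, 5, 6, 7, 8, 9, 10, 11, 12]
Cut edges: (2,3)

By max-flow min-cut theorem, max flow = min cut = 14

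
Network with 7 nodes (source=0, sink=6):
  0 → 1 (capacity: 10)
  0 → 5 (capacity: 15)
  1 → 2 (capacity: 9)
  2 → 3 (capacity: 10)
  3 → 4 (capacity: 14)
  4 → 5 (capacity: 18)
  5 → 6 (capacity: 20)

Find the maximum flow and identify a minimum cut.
Max flow = 20, Min cut edges: (5,6)

Maximum flow: 20
Minimum cut: (5,6)
Partition: S = [0, 1, 2, 3, 4, 5], T = [6]

Max-flow min-cut theorem verified: both equal 20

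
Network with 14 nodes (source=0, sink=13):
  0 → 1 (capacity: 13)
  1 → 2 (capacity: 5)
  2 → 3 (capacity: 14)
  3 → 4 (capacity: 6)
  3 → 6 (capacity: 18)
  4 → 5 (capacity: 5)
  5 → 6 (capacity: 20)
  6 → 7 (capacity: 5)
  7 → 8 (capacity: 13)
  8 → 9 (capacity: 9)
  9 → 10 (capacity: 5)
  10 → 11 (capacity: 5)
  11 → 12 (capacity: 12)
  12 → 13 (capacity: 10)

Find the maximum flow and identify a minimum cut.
Max flow = 5, Min cut edges: (10,11)

Maximum flow: 5
Minimum cut: (10,11)
Partition: S = [0, 1, 2, 3, 4, 5, 6, 7, 8, 9, 10], T = [11, 12, 13]

Max-flow min-cut theorem verified: both equal 5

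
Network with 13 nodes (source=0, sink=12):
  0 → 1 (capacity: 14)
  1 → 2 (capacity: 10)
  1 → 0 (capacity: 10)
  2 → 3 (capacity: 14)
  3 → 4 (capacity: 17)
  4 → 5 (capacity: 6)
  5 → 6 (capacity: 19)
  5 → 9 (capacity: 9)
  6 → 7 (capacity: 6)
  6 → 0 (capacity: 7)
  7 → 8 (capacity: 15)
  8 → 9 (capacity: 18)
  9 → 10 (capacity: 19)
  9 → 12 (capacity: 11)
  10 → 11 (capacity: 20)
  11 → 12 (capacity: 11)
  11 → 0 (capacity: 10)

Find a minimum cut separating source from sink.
Min cut value = 6, edges: (4,5)

Min cut value: 6
Partition: S = [0, 1, 2, 3, 4], T = [5, 6, 7, 8, 9, 10, 11, 12]
Cut edges: (4,5)

By max-flow min-cut theorem, max flow = min cut = 6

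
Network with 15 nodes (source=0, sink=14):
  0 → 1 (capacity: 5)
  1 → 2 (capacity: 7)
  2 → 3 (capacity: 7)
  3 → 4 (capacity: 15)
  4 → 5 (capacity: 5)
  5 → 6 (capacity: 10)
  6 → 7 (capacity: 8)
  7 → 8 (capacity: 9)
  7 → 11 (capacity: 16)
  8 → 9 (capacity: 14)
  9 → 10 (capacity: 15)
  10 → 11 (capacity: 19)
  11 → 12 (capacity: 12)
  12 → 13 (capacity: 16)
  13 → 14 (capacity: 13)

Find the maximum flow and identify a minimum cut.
Max flow = 5, Min cut edges: (4,5)

Maximum flow: 5
Minimum cut: (4,5)
Partition: S = [0, 1, 2, 3, 4], T = [5, 6, 7, 8, 9, 10, 11, 12, 13, 14]

Max-flow min-cut theorem verified: both equal 5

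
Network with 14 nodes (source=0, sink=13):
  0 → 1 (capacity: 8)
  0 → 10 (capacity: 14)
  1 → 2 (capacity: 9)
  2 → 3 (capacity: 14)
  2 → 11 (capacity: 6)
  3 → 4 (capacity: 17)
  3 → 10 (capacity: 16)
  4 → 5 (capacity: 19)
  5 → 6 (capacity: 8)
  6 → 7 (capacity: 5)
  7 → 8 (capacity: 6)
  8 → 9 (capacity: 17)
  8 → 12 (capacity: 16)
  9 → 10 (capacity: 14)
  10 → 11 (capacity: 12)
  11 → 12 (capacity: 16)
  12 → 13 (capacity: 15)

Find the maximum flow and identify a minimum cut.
Max flow = 15, Min cut edges: (12,13)

Maximum flow: 15
Minimum cut: (12,13)
Partition: S = [0, 1, 2, 3, 4, 5, 6, 7, 8, 9, 10, 11, 12], T = [13]

Max-flow min-cut theorem verified: both equal 15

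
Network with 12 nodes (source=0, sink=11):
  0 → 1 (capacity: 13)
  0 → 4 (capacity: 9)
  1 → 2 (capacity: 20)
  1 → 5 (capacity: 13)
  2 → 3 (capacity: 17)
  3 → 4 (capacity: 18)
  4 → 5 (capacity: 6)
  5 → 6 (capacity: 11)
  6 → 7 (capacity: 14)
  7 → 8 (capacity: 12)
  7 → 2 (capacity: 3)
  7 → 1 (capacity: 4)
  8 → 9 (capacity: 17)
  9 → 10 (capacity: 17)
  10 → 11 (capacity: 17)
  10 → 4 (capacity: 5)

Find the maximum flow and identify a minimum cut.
Max flow = 11, Min cut edges: (5,6)

Maximum flow: 11
Minimum cut: (5,6)
Partition: S = [0, 1, 2, 3, 4, 5], T = [6, 7, 8, 9, 10, 11]

Max-flow min-cut theorem verified: both equal 11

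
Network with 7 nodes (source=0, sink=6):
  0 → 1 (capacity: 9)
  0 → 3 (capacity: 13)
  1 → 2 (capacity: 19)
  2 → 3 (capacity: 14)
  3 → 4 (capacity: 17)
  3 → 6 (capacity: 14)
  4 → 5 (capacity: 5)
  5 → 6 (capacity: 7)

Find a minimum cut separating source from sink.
Min cut value = 19, edges: (3,6), (4,5)

Min cut value: 19
Partition: S = [0, 1, 2, 3, 4], T = [5, 6]
Cut edges: (3,6), (4,5)

By max-flow min-cut theorem, max flow = min cut = 19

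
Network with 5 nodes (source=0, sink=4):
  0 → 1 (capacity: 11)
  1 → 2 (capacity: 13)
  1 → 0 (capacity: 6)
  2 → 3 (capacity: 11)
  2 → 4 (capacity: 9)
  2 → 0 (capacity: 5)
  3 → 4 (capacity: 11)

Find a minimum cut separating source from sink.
Min cut value = 11, edges: (0,1)

Min cut value: 11
Partition: S = [0], T = [1, 2, 3, 4]
Cut edges: (0,1)

By max-flow min-cut theorem, max flow = min cut = 11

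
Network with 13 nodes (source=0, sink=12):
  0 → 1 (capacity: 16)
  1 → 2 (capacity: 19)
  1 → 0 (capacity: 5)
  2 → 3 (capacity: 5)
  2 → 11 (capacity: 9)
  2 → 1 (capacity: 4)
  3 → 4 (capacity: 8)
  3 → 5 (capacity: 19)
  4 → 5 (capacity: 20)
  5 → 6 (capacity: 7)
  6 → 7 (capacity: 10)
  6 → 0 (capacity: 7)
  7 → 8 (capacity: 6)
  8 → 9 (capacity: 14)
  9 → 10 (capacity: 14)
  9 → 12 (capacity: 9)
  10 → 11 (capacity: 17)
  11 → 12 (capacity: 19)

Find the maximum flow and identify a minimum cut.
Max flow = 14, Min cut edges: (2,3), (2,11)

Maximum flow: 14
Minimum cut: (2,3), (2,11)
Partition: S = [0, 1, 2], T = [3, 4, 5, 6, 7, 8, 9, 10, 11, 12]

Max-flow min-cut theorem verified: both equal 14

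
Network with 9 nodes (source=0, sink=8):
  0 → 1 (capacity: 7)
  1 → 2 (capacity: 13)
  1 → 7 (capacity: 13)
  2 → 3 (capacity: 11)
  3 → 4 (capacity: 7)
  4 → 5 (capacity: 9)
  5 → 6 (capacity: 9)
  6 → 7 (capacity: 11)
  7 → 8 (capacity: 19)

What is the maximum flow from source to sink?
Maximum flow = 7

Max flow: 7

Flow assignment:
  0 → 1: 7/7
  1 → 7: 7/13
  7 → 8: 7/19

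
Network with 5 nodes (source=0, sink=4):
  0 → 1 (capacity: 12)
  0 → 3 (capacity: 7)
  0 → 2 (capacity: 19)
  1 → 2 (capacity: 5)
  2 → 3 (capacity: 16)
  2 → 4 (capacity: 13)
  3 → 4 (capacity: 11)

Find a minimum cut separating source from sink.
Min cut value = 24, edges: (2,4), (3,4)

Min cut value: 24
Partition: S = [0, 1, 2, 3], T = [4]
Cut edges: (2,4), (3,4)

By max-flow min-cut theorem, max flow = min cut = 24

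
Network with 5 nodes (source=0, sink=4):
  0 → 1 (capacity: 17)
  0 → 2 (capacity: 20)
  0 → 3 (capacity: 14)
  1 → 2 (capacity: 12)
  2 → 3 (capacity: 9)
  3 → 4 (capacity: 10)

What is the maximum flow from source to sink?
Maximum flow = 10

Max flow: 10

Flow assignment:
  0 → 1: 9/17
  0 → 3: 1/14
  1 → 2: 9/12
  2 → 3: 9/9
  3 → 4: 10/10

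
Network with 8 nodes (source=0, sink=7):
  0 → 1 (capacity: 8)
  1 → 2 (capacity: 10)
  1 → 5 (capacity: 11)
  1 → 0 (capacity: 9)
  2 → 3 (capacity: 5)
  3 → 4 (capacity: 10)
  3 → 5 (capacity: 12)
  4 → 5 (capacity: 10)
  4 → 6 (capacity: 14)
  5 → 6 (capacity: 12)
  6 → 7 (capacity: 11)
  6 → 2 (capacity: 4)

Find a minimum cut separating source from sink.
Min cut value = 8, edges: (0,1)

Min cut value: 8
Partition: S = [0], T = [1, 2, 3, 4, 5, 6, 7]
Cut edges: (0,1)

By max-flow min-cut theorem, max flow = min cut = 8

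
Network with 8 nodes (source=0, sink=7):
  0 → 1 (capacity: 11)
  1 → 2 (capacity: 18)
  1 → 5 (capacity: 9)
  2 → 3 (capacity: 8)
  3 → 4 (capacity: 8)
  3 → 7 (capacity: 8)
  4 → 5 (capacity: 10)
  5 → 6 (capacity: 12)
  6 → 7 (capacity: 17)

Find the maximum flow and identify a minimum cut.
Max flow = 11, Min cut edges: (0,1)

Maximum flow: 11
Minimum cut: (0,1)
Partition: S = [0], T = [1, 2, 3, 4, 5, 6, 7]

Max-flow min-cut theorem verified: both equal 11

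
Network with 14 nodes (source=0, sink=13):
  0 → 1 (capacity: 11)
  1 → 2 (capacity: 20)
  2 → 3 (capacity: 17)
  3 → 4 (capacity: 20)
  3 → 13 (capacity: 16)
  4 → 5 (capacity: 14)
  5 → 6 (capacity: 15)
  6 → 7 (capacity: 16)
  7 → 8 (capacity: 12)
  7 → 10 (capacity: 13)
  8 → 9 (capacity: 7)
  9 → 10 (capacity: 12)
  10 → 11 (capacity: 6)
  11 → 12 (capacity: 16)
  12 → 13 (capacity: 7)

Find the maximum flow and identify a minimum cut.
Max flow = 11, Min cut edges: (0,1)

Maximum flow: 11
Minimum cut: (0,1)
Partition: S = [0], T = [1, 2, 3, 4, 5, 6, 7, 8, 9, 10, 11, 12, 13]

Max-flow min-cut theorem verified: both equal 11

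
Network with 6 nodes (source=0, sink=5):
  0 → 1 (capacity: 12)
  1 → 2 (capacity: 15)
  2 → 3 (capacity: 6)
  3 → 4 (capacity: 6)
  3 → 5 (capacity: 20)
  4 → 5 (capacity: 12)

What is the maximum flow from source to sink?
Maximum flow = 6

Max flow: 6

Flow assignment:
  0 → 1: 6/12
  1 → 2: 6/15
  2 → 3: 6/6
  3 → 5: 6/20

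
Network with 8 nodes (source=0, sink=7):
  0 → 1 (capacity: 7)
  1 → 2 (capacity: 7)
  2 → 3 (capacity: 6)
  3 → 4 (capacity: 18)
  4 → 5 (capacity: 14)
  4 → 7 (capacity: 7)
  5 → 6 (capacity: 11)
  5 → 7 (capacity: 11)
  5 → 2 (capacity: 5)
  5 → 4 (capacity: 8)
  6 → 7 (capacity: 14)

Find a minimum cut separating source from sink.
Min cut value = 6, edges: (2,3)

Min cut value: 6
Partition: S = [0, 1, 2], T = [3, 4, 5, 6, 7]
Cut edges: (2,3)

By max-flow min-cut theorem, max flow = min cut = 6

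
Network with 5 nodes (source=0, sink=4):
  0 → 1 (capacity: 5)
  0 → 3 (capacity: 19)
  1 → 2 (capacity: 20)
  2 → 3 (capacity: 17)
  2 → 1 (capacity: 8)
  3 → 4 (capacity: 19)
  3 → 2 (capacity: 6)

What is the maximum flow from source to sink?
Maximum flow = 19

Max flow: 19

Flow assignment:
  0 → 1: 5/5
  0 → 3: 14/19
  1 → 2: 5/20
  2 → 3: 5/17
  3 → 4: 19/19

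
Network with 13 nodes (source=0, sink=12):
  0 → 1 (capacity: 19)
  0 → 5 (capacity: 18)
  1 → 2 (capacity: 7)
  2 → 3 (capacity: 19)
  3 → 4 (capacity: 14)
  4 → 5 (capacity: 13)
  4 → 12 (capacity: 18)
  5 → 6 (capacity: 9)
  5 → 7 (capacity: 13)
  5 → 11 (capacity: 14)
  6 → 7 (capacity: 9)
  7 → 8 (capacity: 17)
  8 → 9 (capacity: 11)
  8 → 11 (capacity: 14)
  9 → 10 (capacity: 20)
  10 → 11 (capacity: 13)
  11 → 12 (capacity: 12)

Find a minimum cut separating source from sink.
Min cut value = 19, edges: (1,2), (11,12)

Min cut value: 19
Partition: S = [0, 1, 5, 6, 7, 8, 9, 10, 11], T = [2, 3, 4, 12]
Cut edges: (1,2), (11,12)

By max-flow min-cut theorem, max flow = min cut = 19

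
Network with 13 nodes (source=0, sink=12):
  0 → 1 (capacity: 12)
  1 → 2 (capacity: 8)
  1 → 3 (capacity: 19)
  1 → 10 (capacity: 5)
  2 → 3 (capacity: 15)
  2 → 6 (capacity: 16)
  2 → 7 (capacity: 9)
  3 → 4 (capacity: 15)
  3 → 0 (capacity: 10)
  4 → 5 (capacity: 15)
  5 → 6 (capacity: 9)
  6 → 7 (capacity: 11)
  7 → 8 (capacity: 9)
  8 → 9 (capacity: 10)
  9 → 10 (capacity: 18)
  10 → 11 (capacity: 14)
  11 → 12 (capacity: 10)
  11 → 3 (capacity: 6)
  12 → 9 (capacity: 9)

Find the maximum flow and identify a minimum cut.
Max flow = 10, Min cut edges: (11,12)

Maximum flow: 10
Minimum cut: (11,12)
Partition: S = [0, 1, 2, 3, 4, 5, 6, 7, 8, 9, 10, 11], T = [12]

Max-flow min-cut theorem verified: both equal 10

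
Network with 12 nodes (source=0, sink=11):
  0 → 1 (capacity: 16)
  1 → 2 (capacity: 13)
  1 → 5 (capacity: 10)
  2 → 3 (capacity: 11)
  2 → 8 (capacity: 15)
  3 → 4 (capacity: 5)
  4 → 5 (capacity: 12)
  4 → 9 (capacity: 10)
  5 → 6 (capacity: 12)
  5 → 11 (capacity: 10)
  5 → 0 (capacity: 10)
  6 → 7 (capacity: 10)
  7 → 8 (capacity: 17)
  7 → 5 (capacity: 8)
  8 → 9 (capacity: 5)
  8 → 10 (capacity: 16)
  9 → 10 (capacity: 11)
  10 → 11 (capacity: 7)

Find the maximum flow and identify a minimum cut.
Max flow = 16, Min cut edges: (0,1)

Maximum flow: 16
Minimum cut: (0,1)
Partition: S = [0], T = [1, 2, 3, 4, 5, 6, 7, 8, 9, 10, 11]

Max-flow min-cut theorem verified: both equal 16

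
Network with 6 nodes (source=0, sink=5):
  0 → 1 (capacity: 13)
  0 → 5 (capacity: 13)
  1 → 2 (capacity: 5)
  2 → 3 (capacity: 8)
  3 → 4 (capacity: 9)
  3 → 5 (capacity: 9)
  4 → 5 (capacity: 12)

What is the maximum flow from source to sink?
Maximum flow = 18

Max flow: 18

Flow assignment:
  0 → 1: 5/13
  0 → 5: 13/13
  1 → 2: 5/5
  2 → 3: 5/8
  3 → 5: 5/9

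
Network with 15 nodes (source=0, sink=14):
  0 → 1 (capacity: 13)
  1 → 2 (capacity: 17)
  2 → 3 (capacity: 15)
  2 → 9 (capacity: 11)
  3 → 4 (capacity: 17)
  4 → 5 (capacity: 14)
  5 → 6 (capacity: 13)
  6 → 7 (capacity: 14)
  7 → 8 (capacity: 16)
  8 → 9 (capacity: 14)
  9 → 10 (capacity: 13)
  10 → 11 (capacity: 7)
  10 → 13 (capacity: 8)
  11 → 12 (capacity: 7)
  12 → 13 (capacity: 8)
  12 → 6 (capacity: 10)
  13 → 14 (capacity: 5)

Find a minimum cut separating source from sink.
Min cut value = 5, edges: (13,14)

Min cut value: 5
Partition: S = [0, 1, 2, 3, 4, 5, 6, 7, 8, 9, 10, 11, 12, 13], T = [14]
Cut edges: (13,14)

By max-flow min-cut theorem, max flow = min cut = 5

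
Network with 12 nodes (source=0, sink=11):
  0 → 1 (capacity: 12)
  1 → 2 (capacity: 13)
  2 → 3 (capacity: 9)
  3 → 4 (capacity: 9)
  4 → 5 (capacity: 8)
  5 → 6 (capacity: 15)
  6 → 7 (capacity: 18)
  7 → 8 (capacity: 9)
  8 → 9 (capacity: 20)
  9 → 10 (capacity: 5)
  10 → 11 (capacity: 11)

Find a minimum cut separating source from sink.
Min cut value = 5, edges: (9,10)

Min cut value: 5
Partition: S = [0, 1, 2, 3, 4, 5, 6, 7, 8, 9], T = [10, 11]
Cut edges: (9,10)

By max-flow min-cut theorem, max flow = min cut = 5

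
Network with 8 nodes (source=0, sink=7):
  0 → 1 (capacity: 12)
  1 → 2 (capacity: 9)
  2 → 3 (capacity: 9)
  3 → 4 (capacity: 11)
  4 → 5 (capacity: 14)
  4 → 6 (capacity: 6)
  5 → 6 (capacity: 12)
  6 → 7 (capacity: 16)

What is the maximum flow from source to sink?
Maximum flow = 9

Max flow: 9

Flow assignment:
  0 → 1: 9/12
  1 → 2: 9/9
  2 → 3: 9/9
  3 → 4: 9/11
  4 → 5: 3/14
  4 → 6: 6/6
  5 → 6: 3/12
  6 → 7: 9/16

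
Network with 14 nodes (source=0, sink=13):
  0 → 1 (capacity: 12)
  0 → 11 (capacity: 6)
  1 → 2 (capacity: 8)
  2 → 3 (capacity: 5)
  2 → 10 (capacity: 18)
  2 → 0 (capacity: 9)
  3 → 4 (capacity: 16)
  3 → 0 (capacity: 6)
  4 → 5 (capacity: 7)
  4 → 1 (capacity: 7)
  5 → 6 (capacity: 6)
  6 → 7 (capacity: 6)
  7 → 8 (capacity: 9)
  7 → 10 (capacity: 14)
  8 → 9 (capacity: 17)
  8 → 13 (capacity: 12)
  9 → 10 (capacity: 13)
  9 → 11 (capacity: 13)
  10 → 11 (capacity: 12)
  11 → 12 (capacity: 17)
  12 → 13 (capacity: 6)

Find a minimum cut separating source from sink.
Min cut value = 11, edges: (2,3), (12,13)

Min cut value: 11
Partition: S = [0, 1, 2, 9, 10, 11, 12], T = [3, 4, 5, 6, 7, 8, 13]
Cut edges: (2,3), (12,13)

By max-flow min-cut theorem, max flow = min cut = 11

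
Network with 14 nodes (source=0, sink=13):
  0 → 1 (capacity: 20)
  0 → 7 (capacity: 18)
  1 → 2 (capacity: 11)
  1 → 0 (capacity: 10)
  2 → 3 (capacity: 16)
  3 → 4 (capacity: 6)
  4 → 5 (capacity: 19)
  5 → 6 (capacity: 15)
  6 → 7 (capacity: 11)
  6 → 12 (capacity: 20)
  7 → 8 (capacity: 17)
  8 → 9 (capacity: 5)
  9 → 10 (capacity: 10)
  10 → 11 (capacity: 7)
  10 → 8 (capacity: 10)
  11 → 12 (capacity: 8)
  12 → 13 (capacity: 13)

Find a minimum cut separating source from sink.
Min cut value = 11, edges: (3,4), (8,9)

Min cut value: 11
Partition: S = [0, 1, 2, 3, 7, 8], T = [4, 5, 6, 9, 10, 11, 12, 13]
Cut edges: (3,4), (8,9)

By max-flow min-cut theorem, max flow = min cut = 11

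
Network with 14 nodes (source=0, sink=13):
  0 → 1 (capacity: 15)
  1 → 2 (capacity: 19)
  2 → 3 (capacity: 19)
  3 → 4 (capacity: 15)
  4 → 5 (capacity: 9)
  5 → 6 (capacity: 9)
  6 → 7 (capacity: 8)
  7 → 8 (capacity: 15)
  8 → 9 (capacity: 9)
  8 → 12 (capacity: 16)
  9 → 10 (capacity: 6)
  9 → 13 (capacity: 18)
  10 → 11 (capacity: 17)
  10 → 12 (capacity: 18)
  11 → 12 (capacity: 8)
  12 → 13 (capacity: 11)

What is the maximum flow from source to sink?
Maximum flow = 8

Max flow: 8

Flow assignment:
  0 → 1: 8/15
  1 → 2: 8/19
  2 → 3: 8/19
  3 → 4: 8/15
  4 → 5: 8/9
  5 → 6: 8/9
  6 → 7: 8/8
  7 → 8: 8/15
  8 → 9: 8/9
  9 → 13: 8/18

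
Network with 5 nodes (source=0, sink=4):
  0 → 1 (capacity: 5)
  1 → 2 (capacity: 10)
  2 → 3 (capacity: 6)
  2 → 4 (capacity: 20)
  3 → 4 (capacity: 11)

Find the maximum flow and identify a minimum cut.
Max flow = 5, Min cut edges: (0,1)

Maximum flow: 5
Minimum cut: (0,1)
Partition: S = [0], T = [1, 2, 3, 4]

Max-flow min-cut theorem verified: both equal 5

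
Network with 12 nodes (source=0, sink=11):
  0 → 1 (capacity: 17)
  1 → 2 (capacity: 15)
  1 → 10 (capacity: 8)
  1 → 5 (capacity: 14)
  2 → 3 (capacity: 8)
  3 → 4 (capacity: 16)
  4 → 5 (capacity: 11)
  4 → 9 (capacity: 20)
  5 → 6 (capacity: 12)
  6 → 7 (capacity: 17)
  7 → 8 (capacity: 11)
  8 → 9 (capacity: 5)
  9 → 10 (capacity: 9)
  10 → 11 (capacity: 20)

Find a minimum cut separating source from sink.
Min cut value = 17, edges: (1,10), (9,10)

Min cut value: 17
Partition: S = [0, 1, 2, 3, 4, 5, 6, 7, 8, 9], T = [10, 11]
Cut edges: (1,10), (9,10)

By max-flow min-cut theorem, max flow = min cut = 17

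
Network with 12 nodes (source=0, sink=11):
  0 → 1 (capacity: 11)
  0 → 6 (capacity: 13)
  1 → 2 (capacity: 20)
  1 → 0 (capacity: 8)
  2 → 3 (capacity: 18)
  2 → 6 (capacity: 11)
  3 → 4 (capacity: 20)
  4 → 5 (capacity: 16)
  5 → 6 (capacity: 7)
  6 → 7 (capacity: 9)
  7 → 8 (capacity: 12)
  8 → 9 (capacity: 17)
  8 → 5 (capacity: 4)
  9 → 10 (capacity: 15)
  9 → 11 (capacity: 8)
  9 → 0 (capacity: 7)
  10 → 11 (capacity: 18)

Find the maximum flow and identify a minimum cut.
Max flow = 9, Min cut edges: (6,7)

Maximum flow: 9
Minimum cut: (6,7)
Partition: S = [0, 1, 2, 3, 4, 5, 6], T = [7, 8, 9, 10, 11]

Max-flow min-cut theorem verified: both equal 9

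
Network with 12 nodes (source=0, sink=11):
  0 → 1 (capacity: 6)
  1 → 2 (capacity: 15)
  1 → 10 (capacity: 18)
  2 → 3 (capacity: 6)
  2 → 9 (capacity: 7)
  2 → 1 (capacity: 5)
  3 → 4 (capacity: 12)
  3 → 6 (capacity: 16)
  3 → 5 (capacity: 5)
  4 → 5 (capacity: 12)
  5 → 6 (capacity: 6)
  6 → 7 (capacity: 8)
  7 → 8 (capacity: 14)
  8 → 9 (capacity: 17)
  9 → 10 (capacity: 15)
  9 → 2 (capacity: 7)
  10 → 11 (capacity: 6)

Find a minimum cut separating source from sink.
Min cut value = 6, edges: (10,11)

Min cut value: 6
Partition: S = [0, 1, 2, 3, 4, 5, 6, 7, 8, 9, 10], T = [11]
Cut edges: (10,11)

By max-flow min-cut theorem, max flow = min cut = 6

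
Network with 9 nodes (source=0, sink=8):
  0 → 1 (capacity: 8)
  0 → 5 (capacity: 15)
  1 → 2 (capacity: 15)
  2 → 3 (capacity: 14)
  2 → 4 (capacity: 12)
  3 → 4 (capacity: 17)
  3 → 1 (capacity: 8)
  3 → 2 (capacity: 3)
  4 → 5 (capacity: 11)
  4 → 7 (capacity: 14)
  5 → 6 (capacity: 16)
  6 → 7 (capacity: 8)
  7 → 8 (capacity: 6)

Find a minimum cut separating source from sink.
Min cut value = 6, edges: (7,8)

Min cut value: 6
Partition: S = [0, 1, 2, 3, 4, 5, 6, 7], T = [8]
Cut edges: (7,8)

By max-flow min-cut theorem, max flow = min cut = 6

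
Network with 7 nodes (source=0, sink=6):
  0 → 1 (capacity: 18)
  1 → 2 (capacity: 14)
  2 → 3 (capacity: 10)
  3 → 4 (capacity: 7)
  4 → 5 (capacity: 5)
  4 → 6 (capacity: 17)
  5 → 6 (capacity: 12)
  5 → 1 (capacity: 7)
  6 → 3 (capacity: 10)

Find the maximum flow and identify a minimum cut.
Max flow = 7, Min cut edges: (3,4)

Maximum flow: 7
Minimum cut: (3,4)
Partition: S = [0, 1, 2, 3], T = [4, 5, 6]

Max-flow min-cut theorem verified: both equal 7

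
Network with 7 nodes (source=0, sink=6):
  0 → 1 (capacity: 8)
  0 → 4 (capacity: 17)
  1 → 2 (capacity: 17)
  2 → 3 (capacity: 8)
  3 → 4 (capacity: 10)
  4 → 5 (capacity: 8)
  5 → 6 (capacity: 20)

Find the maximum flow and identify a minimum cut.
Max flow = 8, Min cut edges: (4,5)

Maximum flow: 8
Minimum cut: (4,5)
Partition: S = [0, 1, 2, 3, 4], T = [5, 6]

Max-flow min-cut theorem verified: both equal 8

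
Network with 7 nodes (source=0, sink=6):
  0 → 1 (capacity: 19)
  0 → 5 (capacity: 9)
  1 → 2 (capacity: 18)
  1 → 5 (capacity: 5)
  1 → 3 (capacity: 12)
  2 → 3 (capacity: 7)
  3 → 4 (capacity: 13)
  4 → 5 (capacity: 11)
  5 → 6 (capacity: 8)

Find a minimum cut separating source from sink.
Min cut value = 8, edges: (5,6)

Min cut value: 8
Partition: S = [0, 1, 2, 3, 4, 5], T = [6]
Cut edges: (5,6)

By max-flow min-cut theorem, max flow = min cut = 8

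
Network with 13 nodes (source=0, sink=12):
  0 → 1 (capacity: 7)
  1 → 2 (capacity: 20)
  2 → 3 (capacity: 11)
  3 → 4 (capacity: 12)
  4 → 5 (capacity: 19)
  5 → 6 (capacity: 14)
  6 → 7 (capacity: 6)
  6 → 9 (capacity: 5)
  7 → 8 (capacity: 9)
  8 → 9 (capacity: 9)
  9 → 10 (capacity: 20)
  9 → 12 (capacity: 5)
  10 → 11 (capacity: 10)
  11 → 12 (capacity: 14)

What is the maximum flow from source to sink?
Maximum flow = 7

Max flow: 7

Flow assignment:
  0 → 1: 7/7
  1 → 2: 7/20
  2 → 3: 7/11
  3 → 4: 7/12
  4 → 5: 7/19
  5 → 6: 7/14
  6 → 7: 2/6
  6 → 9: 5/5
  7 → 8: 2/9
  8 → 9: 2/9
  9 → 10: 2/20
  9 → 12: 5/5
  10 → 11: 2/10
  11 → 12: 2/14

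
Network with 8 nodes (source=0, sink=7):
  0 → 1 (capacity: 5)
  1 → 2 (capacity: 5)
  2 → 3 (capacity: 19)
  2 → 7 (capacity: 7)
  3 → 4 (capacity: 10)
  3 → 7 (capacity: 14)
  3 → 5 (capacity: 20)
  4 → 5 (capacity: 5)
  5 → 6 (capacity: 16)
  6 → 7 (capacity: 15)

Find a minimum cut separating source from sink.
Min cut value = 5, edges: (1,2)

Min cut value: 5
Partition: S = [0, 1], T = [2, 3, 4, 5, 6, 7]
Cut edges: (1,2)

By max-flow min-cut theorem, max flow = min cut = 5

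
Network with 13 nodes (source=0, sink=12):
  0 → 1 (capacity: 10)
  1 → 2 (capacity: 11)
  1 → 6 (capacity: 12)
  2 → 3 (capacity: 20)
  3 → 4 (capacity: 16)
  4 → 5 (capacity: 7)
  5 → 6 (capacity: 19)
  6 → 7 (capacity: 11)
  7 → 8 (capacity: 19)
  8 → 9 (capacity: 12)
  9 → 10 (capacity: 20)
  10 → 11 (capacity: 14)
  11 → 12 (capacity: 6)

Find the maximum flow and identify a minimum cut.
Max flow = 6, Min cut edges: (11,12)

Maximum flow: 6
Minimum cut: (11,12)
Partition: S = [0, 1, 2, 3, 4, 5, 6, 7, 8, 9, 10, 11], T = [12]

Max-flow min-cut theorem verified: both equal 6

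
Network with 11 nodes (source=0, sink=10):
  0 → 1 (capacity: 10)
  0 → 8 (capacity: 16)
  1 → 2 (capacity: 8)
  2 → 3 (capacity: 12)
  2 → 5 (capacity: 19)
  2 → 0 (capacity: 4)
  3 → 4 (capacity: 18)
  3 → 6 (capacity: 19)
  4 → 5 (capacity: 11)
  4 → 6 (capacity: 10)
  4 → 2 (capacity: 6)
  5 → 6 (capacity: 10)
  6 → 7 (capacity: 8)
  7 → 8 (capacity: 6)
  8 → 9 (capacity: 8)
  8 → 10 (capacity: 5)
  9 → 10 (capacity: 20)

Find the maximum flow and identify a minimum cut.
Max flow = 13, Min cut edges: (8,9), (8,10)

Maximum flow: 13
Minimum cut: (8,9), (8,10)
Partition: S = [0, 1, 2, 3, 4, 5, 6, 7, 8], T = [9, 10]

Max-flow min-cut theorem verified: both equal 13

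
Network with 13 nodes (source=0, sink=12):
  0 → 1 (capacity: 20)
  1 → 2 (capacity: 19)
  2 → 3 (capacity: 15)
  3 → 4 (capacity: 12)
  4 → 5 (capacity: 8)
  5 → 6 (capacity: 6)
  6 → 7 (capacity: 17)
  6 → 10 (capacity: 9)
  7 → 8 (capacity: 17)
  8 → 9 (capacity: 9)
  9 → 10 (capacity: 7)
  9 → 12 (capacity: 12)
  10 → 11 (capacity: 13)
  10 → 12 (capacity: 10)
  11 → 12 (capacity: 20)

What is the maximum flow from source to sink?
Maximum flow = 6

Max flow: 6

Flow assignment:
  0 → 1: 6/20
  1 → 2: 6/19
  2 → 3: 6/15
  3 → 4: 6/12
  4 → 5: 6/8
  5 → 6: 6/6
  6 → 10: 6/9
  10 → 12: 6/10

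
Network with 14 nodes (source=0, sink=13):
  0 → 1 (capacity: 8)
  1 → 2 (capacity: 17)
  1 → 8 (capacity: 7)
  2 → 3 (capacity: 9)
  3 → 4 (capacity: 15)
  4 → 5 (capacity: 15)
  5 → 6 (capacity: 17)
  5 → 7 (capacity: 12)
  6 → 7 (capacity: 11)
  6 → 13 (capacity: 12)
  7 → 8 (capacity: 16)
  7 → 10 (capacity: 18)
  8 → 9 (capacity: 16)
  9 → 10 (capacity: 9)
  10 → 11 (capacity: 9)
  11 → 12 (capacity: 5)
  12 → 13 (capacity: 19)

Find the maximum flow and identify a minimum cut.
Max flow = 8, Min cut edges: (0,1)

Maximum flow: 8
Minimum cut: (0,1)
Partition: S = [0], T = [1, 2, 3, 4, 5, 6, 7, 8, 9, 10, 11, 12, 13]

Max-flow min-cut theorem verified: both equal 8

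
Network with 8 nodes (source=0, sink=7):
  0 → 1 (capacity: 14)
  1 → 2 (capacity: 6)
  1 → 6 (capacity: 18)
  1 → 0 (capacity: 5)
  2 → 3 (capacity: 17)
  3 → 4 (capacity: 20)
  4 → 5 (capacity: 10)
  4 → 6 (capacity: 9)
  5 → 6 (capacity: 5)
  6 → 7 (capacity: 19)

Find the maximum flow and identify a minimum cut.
Max flow = 14, Min cut edges: (0,1)

Maximum flow: 14
Minimum cut: (0,1)
Partition: S = [0], T = [1, 2, 3, 4, 5, 6, 7]

Max-flow min-cut theorem verified: both equal 14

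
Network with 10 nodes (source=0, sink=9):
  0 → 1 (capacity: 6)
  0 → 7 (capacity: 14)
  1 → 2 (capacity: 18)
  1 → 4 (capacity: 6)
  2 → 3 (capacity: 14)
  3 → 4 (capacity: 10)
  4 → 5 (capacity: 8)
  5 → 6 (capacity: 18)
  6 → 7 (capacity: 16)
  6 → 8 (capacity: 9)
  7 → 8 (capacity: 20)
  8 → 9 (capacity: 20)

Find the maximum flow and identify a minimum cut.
Max flow = 20, Min cut edges: (8,9)

Maximum flow: 20
Minimum cut: (8,9)
Partition: S = [0, 1, 2, 3, 4, 5, 6, 7, 8], T = [9]

Max-flow min-cut theorem verified: both equal 20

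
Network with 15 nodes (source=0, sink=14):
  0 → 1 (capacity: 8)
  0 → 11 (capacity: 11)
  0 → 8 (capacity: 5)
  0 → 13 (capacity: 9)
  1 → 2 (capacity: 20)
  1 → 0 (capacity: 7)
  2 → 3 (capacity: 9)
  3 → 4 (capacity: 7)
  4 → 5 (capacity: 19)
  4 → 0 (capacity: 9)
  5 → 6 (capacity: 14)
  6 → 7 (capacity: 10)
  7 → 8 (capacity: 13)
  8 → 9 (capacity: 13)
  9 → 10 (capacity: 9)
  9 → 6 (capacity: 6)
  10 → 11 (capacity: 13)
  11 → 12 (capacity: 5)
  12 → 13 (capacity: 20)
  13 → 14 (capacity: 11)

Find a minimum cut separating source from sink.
Min cut value = 11, edges: (13,14)

Min cut value: 11
Partition: S = [0, 1, 2, 3, 4, 5, 6, 7, 8, 9, 10, 11, 12, 13], T = [14]
Cut edges: (13,14)

By max-flow min-cut theorem, max flow = min cut = 11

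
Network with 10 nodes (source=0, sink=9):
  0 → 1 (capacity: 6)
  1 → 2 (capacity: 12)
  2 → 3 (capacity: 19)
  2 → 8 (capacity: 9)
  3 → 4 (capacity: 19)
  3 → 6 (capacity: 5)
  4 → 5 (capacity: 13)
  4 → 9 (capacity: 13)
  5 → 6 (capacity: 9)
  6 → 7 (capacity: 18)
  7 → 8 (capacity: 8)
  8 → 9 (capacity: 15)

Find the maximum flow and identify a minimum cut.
Max flow = 6, Min cut edges: (0,1)

Maximum flow: 6
Minimum cut: (0,1)
Partition: S = [0], T = [1, 2, 3, 4, 5, 6, 7, 8, 9]

Max-flow min-cut theorem verified: both equal 6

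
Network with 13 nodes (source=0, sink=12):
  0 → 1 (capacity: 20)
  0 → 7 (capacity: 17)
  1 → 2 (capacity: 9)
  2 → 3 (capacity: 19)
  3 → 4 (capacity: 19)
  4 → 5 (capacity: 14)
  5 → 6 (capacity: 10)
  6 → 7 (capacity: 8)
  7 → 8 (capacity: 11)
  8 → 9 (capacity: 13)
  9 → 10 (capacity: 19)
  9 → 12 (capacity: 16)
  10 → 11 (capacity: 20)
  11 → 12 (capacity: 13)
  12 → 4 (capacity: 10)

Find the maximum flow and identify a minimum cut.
Max flow = 11, Min cut edges: (7,8)

Maximum flow: 11
Minimum cut: (7,8)
Partition: S = [0, 1, 2, 3, 4, 5, 6, 7], T = [8, 9, 10, 11, 12]

Max-flow min-cut theorem verified: both equal 11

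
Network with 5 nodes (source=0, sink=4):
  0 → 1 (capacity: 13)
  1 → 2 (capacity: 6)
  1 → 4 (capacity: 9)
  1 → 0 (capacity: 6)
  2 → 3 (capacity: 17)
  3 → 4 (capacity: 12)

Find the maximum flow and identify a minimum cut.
Max flow = 13, Min cut edges: (0,1)

Maximum flow: 13
Minimum cut: (0,1)
Partition: S = [0], T = [1, 2, 3, 4]

Max-flow min-cut theorem verified: both equal 13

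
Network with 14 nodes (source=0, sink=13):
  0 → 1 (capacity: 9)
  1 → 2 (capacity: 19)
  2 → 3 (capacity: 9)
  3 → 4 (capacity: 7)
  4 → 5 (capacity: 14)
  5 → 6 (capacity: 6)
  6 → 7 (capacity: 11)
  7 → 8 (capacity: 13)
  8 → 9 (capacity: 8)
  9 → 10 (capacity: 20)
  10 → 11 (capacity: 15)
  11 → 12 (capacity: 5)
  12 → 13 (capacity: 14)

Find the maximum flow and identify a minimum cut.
Max flow = 5, Min cut edges: (11,12)

Maximum flow: 5
Minimum cut: (11,12)
Partition: S = [0, 1, 2, 3, 4, 5, 6, 7, 8, 9, 10, 11], T = [12, 13]

Max-flow min-cut theorem verified: both equal 5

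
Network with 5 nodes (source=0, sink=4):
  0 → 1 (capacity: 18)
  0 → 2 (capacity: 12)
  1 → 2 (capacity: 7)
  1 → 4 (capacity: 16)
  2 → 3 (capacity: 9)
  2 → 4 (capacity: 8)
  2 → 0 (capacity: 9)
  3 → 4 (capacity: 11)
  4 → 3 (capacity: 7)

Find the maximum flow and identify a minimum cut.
Max flow = 30, Min cut edges: (0,1), (0,2)

Maximum flow: 30
Minimum cut: (0,1), (0,2)
Partition: S = [0], T = [1, 2, 3, 4]

Max-flow min-cut theorem verified: both equal 30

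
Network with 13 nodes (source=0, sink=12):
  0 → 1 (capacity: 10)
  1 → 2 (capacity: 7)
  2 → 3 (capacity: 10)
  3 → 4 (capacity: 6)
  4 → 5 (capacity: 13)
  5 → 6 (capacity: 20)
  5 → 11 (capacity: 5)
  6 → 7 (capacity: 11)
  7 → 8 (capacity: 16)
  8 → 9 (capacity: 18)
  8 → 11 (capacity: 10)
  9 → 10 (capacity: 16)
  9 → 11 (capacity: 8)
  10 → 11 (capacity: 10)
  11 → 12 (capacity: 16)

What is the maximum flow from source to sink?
Maximum flow = 6

Max flow: 6

Flow assignment:
  0 → 1: 6/10
  1 → 2: 6/7
  2 → 3: 6/10
  3 → 4: 6/6
  4 → 5: 6/13
  5 → 6: 1/20
  5 → 11: 5/5
  6 → 7: 1/11
  7 → 8: 1/16
  8 → 11: 1/10
  11 → 12: 6/16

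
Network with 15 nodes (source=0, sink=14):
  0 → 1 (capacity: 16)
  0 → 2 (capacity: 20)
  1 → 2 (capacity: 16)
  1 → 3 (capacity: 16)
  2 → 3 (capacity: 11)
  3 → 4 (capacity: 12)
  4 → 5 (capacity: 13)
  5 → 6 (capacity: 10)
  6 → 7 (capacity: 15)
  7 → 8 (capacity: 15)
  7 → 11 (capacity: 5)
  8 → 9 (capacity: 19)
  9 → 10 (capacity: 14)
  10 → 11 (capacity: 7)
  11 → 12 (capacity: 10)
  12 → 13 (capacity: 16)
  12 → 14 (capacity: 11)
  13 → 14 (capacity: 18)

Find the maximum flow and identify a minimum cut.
Max flow = 10, Min cut edges: (11,12)

Maximum flow: 10
Minimum cut: (11,12)
Partition: S = [0, 1, 2, 3, 4, 5, 6, 7, 8, 9, 10, 11], T = [12, 13, 14]

Max-flow min-cut theorem verified: both equal 10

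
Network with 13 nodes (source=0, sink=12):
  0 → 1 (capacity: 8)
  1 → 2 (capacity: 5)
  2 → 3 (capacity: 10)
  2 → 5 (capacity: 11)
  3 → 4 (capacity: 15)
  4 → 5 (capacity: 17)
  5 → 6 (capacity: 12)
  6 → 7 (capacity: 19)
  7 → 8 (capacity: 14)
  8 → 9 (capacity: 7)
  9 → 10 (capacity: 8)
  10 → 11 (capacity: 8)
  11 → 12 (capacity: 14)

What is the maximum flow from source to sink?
Maximum flow = 5

Max flow: 5

Flow assignment:
  0 → 1: 5/8
  1 → 2: 5/5
  2 → 5: 5/11
  5 → 6: 5/12
  6 → 7: 5/19
  7 → 8: 5/14
  8 → 9: 5/7
  9 → 10: 5/8
  10 → 11: 5/8
  11 → 12: 5/14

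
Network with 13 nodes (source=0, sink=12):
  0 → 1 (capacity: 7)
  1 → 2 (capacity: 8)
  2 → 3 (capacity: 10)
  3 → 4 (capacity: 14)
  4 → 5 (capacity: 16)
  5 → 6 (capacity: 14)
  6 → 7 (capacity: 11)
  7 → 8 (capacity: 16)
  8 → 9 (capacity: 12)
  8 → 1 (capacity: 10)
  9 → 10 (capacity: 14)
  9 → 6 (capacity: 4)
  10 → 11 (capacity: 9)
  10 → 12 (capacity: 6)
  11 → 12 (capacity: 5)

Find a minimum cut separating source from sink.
Min cut value = 7, edges: (0,1)

Min cut value: 7
Partition: S = [0], T = [1, 2, 3, 4, 5, 6, 7, 8, 9, 10, 11, 12]
Cut edges: (0,1)

By max-flow min-cut theorem, max flow = min cut = 7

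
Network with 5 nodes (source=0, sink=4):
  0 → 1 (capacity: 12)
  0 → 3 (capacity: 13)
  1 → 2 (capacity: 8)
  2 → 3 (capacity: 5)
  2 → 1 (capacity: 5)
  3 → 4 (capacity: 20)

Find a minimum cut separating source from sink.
Min cut value = 18, edges: (0,3), (2,3)

Min cut value: 18
Partition: S = [0, 1, 2], T = [3, 4]
Cut edges: (0,3), (2,3)

By max-flow min-cut theorem, max flow = min cut = 18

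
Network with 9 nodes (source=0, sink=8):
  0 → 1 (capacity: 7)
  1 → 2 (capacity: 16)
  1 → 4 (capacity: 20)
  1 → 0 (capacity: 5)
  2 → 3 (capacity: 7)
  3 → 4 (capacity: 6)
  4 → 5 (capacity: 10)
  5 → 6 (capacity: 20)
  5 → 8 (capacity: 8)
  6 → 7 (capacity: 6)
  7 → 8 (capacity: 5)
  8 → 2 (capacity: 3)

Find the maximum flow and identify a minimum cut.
Max flow = 7, Min cut edges: (0,1)

Maximum flow: 7
Minimum cut: (0,1)
Partition: S = [0], T = [1, 2, 3, 4, 5, 6, 7, 8]

Max-flow min-cut theorem verified: both equal 7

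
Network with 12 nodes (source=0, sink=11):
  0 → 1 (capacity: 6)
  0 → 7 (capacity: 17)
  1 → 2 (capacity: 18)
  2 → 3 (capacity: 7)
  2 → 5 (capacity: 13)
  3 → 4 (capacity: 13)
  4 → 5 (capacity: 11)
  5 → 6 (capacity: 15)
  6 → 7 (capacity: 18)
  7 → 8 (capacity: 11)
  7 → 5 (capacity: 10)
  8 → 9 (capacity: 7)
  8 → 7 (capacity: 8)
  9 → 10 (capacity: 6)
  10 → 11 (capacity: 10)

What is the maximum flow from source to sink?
Maximum flow = 6

Max flow: 6

Flow assignment:
  0 → 1: 6/6
  1 → 2: 6/18
  2 → 5: 6/13
  5 → 6: 6/15
  6 → 7: 6/18
  7 → 8: 6/11
  8 → 9: 6/7
  9 → 10: 6/6
  10 → 11: 6/10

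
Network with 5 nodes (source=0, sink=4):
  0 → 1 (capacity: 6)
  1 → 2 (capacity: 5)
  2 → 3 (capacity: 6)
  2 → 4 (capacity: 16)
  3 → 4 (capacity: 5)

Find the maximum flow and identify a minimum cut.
Max flow = 5, Min cut edges: (1,2)

Maximum flow: 5
Minimum cut: (1,2)
Partition: S = [0, 1], T = [2, 3, 4]

Max-flow min-cut theorem verified: both equal 5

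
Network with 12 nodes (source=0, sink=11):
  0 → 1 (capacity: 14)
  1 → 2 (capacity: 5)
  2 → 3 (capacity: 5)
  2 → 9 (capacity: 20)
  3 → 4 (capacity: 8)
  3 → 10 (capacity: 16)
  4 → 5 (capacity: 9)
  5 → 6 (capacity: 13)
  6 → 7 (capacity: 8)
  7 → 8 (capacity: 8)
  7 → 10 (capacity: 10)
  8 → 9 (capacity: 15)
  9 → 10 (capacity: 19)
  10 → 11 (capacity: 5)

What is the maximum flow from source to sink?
Maximum flow = 5

Max flow: 5

Flow assignment:
  0 → 1: 5/14
  1 → 2: 5/5
  2 → 3: 5/5
  3 → 10: 5/16
  10 → 11: 5/5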